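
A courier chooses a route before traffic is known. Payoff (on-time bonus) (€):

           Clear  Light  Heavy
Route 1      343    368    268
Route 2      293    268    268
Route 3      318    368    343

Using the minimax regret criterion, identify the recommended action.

Column bests: Clear=343, Light=368, Heavy=343.
Route 1 regrets: 0, 0, 75 → max 75
Route 2 regrets: 50, 100, 75 → max 100
Route 3 regrets: 25, 0, 0 → max 25
Smallest max regret = 25 → Route 3.

Route 3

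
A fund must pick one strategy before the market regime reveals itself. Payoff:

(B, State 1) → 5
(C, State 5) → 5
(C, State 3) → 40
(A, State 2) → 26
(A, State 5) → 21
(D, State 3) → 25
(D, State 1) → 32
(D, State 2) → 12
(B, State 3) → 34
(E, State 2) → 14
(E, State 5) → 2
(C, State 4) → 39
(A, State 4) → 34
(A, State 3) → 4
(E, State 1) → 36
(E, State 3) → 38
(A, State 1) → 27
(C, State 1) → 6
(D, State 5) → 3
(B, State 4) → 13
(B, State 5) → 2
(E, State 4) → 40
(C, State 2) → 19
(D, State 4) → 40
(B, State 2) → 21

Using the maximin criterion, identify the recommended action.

C

Row minima: A=4, B=2, C=5, D=3, E=2
Best worst-case = 5 → C.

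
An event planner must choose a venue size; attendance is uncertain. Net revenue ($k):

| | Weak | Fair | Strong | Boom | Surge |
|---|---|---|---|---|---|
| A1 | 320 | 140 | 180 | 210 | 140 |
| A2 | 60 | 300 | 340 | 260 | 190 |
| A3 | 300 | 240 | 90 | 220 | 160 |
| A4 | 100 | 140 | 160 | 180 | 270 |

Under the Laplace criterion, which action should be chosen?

Row averages: A1=198, A2=230, A3=202, A4=170
Highest average = 230 → A2.

A2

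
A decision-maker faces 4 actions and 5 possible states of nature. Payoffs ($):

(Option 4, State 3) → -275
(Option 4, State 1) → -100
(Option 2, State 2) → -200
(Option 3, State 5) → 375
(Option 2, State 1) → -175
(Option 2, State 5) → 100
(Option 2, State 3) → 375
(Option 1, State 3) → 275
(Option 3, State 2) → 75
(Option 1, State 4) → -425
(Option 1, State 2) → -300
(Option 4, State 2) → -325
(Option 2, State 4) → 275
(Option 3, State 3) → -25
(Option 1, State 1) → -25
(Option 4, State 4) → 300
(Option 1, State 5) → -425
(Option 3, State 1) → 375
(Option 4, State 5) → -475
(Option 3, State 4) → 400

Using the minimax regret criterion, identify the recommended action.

Column bests: State 1=375, State 2=75, State 3=375, State 4=400, State 5=375.
Option 1 regrets: 400, 375, 100, 825, 800 → max 825
Option 2 regrets: 550, 275, 0, 125, 275 → max 550
Option 3 regrets: 0, 0, 400, 0, 0 → max 400
Option 4 regrets: 475, 400, 650, 100, 850 → max 850
Smallest max regret = 400 → Option 3.

Option 3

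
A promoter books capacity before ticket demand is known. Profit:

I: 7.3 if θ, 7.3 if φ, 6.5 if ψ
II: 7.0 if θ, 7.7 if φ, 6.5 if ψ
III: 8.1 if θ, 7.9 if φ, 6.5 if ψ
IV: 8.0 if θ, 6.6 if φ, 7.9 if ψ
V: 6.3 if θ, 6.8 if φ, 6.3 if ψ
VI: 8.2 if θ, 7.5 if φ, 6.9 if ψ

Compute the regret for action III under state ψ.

1.4

Best payoff under ψ is 7.9.
Regret = 7.9 − 6.5 = 1.4.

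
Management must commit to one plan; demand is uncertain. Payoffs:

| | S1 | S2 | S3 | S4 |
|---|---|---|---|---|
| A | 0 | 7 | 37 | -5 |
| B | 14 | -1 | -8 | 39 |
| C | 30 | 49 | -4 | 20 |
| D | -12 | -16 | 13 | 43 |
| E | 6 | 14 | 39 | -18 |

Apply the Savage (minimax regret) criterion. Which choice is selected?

Column bests: S1=30, S2=49, S3=39, S4=43.
A regrets: 30, 42, 2, 48 → max 48
B regrets: 16, 50, 47, 4 → max 50
C regrets: 0, 0, 43, 23 → max 43
D regrets: 42, 65, 26, 0 → max 65
E regrets: 24, 35, 0, 61 → max 61
Smallest max regret = 43 → C.

C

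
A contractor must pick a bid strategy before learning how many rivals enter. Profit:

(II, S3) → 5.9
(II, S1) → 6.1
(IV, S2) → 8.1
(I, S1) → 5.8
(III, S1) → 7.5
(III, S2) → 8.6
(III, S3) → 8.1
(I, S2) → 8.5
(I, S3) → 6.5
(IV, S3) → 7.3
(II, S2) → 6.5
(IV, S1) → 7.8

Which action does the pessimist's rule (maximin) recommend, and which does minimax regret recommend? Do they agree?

maximin → III; minimax regret → III (agree)

Row minima: I=5.8, II=5.9, III=7.5, IV=7.3
Best worst-case = 7.5 → III.
Column bests: S1=7.8, S2=8.6, S3=8.1.
I regrets: 2.0, 0.1, 1.6 → max 2.0
II regrets: 1.7, 2.1, 2.2 → max 2.2
III regrets: 0.3, 0.0, 0.0 → max 0.3
IV regrets: 0.0, 0.5, 0.8 → max 0.8
Smallest max regret = 0.3 → III.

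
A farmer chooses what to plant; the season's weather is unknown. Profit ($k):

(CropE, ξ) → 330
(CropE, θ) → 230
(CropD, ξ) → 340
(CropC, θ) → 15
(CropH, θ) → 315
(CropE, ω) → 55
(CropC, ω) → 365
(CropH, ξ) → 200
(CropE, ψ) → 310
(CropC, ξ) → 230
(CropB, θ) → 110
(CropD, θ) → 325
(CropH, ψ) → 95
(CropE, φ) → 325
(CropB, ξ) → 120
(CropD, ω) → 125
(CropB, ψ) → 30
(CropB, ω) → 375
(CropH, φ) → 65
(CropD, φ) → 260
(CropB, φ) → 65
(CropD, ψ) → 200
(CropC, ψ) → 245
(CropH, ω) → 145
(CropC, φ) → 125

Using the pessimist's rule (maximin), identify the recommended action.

Row minima: CropE=55, CropC=15, CropD=125, CropH=65, CropB=30
Best worst-case = 125 → CropD.

CropD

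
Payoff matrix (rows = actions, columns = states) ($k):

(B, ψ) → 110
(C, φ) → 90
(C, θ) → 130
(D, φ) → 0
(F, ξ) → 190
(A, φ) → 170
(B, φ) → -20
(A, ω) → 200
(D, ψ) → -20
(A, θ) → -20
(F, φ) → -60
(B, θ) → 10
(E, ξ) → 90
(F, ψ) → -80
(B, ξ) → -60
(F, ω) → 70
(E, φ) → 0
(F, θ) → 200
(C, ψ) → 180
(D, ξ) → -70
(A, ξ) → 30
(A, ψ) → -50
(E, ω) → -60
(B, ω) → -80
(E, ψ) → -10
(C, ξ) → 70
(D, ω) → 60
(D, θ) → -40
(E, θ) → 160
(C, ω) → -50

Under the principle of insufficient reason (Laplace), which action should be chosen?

C

Row averages: A=66, B=-8, C=84, D=-14, E=36, F=64
Highest average = 84 → C.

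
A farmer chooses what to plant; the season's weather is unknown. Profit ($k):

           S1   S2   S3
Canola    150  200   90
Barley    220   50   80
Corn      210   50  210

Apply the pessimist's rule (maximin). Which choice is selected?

Canola

Row minima: Canola=90, Barley=50, Corn=50
Best worst-case = 90 → Canola.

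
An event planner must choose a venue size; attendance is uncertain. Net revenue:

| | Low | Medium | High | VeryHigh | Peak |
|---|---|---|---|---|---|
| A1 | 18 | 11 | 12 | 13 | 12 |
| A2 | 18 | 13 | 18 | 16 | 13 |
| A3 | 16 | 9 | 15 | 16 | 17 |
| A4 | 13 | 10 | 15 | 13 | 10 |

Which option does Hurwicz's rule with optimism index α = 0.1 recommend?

A2

A1: 0.1·18 + 0.9·11 = 11.7
A2: 0.1·18 + 0.9·13 = 13.5
A3: 0.1·17 + 0.9·9 = 9.8
A4: 0.1·15 + 0.9·10 = 10.5
Highest Hurwicz score = 13.5 → A2.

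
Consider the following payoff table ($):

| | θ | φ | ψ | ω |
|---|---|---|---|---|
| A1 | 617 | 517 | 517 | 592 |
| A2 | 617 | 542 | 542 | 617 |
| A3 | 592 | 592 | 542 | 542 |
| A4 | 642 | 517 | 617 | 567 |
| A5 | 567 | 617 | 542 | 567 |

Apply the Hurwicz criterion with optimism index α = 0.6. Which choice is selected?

A1: 0.6·617 + 0.4·517 = 577
A2: 0.6·617 + 0.4·542 = 587
A3: 0.6·592 + 0.4·542 = 572
A4: 0.6·642 + 0.4·517 = 592
A5: 0.6·617 + 0.4·542 = 587
Highest Hurwicz score = 592 → A4.

A4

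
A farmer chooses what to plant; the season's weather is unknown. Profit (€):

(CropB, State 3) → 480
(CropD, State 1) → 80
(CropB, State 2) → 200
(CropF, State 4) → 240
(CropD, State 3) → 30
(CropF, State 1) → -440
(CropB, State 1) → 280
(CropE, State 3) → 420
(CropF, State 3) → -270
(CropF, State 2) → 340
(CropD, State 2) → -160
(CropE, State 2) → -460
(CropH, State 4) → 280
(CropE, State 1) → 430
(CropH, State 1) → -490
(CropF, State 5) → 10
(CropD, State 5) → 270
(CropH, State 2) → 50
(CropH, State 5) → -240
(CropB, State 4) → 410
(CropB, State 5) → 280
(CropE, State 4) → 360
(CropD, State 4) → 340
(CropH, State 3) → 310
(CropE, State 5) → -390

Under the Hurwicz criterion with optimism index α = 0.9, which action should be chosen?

CropB

CropH: 0.9·310 + 0.1·(-490) = 230
CropF: 0.9·340 + 0.1·(-440) = 262
CropD: 0.9·340 + 0.1·(-160) = 290
CropB: 0.9·480 + 0.1·200 = 452
CropE: 0.9·430 + 0.1·(-460) = 341
Highest Hurwicz score = 452 → CropB.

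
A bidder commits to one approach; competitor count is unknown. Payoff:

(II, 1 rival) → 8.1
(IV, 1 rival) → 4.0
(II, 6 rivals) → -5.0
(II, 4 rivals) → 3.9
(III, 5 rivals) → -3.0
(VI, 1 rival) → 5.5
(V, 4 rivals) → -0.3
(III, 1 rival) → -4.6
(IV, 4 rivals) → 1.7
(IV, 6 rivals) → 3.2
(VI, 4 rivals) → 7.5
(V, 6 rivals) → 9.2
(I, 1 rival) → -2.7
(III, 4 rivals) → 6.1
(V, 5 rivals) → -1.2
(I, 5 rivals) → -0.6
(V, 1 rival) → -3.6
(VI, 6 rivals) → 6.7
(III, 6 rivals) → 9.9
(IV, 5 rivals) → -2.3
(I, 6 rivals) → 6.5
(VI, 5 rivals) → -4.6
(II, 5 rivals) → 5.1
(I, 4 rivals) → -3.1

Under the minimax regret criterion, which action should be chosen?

Column bests: 1 rival=8.1, 4 rivals=7.5, 5 rivals=5.1, 6 rivals=9.9.
I regrets: 10.8, 10.6, 5.7, 3.4 → max 10.8
II regrets: 0.0, 3.6, 0.0, 14.9 → max 14.9
III regrets: 12.7, 1.4, 8.1, 0.0 → max 12.7
IV regrets: 4.1, 5.8, 7.4, 6.7 → max 7.4
V regrets: 11.7, 7.8, 6.3, 0.7 → max 11.7
VI regrets: 2.6, 0.0, 9.7, 3.2 → max 9.7
Smallest max regret = 7.4 → IV.

IV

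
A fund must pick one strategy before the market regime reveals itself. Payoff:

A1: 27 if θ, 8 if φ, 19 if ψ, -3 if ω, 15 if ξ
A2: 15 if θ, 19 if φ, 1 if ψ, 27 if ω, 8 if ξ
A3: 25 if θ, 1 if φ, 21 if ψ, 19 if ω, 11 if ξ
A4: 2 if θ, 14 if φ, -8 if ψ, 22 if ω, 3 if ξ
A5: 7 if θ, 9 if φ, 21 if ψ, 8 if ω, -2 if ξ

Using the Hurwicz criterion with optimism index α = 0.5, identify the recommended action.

A1: 0.5·27 + 0.5·(-3) = 12
A2: 0.5·27 + 0.5·1 = 14
A3: 0.5·25 + 0.5·1 = 13
A4: 0.5·22 + 0.5·(-8) = 7
A5: 0.5·21 + 0.5·(-2) = 9.5
Highest Hurwicz score = 14 → A2.

A2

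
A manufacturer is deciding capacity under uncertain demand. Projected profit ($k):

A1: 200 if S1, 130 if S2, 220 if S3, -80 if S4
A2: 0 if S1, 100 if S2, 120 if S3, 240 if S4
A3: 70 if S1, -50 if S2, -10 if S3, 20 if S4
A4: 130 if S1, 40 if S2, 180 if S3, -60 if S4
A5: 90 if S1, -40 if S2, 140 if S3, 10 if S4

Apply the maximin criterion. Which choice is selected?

A2

Row minima: A1=-80, A2=0, A3=-50, A4=-60, A5=-40
Best worst-case = 0 → A2.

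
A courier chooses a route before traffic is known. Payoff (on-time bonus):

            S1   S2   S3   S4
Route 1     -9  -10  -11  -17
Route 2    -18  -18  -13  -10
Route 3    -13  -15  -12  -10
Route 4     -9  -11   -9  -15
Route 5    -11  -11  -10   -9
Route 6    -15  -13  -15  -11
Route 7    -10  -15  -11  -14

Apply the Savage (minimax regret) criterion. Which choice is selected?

Column bests: S1=-9, S2=-10, S3=-9, S4=-9.
Route 1 regrets: 0, 0, 2, 8 → max 8
Route 2 regrets: 9, 8, 4, 1 → max 9
Route 3 regrets: 4, 5, 3, 1 → max 5
Route 4 regrets: 0, 1, 0, 6 → max 6
Route 5 regrets: 2, 1, 1, 0 → max 2
Route 6 regrets: 6, 3, 6, 2 → max 6
Route 7 regrets: 1, 5, 2, 5 → max 5
Smallest max regret = 2 → Route 5.

Route 5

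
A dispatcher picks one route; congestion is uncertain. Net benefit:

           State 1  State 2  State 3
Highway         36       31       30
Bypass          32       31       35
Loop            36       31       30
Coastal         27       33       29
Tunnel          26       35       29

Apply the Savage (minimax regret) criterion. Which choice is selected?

Column bests: State 1=36, State 2=35, State 3=35.
Highway regrets: 0, 4, 5 → max 5
Bypass regrets: 4, 4, 0 → max 4
Loop regrets: 0, 4, 5 → max 5
Coastal regrets: 9, 2, 6 → max 9
Tunnel regrets: 10, 0, 6 → max 10
Smallest max regret = 4 → Bypass.

Bypass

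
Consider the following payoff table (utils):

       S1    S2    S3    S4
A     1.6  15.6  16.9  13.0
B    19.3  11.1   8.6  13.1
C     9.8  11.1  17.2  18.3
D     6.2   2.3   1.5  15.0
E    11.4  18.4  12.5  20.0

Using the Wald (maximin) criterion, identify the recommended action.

E

Row minima: A=1.6, B=8.6, C=9.8, D=1.5, E=11.4
Best worst-case = 11.4 → E.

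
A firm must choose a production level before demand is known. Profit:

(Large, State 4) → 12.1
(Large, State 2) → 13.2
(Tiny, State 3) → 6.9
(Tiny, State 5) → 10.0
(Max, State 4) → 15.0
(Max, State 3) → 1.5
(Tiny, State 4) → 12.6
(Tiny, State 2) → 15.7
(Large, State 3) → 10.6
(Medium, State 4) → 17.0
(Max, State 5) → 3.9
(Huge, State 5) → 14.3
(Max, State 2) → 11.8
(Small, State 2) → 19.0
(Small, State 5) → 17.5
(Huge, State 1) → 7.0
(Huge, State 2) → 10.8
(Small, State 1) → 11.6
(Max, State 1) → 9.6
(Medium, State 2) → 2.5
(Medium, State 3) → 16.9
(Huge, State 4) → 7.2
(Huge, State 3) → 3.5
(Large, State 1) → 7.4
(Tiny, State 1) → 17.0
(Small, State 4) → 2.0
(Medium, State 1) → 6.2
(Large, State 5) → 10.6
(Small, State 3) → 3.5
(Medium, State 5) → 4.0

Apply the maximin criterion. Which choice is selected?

Large

Row minima: Tiny=6.9, Small=2.0, Medium=2.5, Large=7.4, Huge=3.5, Max=1.5
Best worst-case = 7.4 → Large.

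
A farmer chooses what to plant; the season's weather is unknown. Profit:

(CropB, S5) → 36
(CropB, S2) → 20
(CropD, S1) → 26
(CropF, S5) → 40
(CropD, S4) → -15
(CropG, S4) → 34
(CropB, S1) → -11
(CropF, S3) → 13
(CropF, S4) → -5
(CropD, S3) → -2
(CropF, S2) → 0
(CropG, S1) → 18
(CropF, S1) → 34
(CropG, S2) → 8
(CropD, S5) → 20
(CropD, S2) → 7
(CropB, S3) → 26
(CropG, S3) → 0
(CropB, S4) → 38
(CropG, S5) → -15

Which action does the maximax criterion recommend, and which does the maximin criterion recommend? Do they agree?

Row maxima: CropB=38, CropG=34, CropF=40, CropD=26
Best best-case = 40 → CropF.
Row minima: CropB=-11, CropG=-15, CropF=-5, CropD=-15
Best worst-case = -5 → CropF.

maximax → CropF; maximin → CropF (agree)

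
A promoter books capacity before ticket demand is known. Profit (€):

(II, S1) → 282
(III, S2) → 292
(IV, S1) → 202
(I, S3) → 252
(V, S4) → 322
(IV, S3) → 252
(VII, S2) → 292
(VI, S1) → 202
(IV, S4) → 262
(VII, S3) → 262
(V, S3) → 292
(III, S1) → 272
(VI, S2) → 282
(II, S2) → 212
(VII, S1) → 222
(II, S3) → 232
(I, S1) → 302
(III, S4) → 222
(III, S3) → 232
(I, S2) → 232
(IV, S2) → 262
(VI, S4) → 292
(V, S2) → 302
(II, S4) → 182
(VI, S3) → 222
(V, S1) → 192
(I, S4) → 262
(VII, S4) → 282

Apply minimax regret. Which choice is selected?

Column bests: S1=302, S2=302, S3=292, S4=322.
I regrets: 0, 70, 40, 60 → max 70
II regrets: 20, 90, 60, 140 → max 140
III regrets: 30, 10, 60, 100 → max 100
IV regrets: 100, 40, 40, 60 → max 100
V regrets: 110, 0, 0, 0 → max 110
VI regrets: 100, 20, 70, 30 → max 100
VII regrets: 80, 10, 30, 40 → max 80
Smallest max regret = 70 → I.

I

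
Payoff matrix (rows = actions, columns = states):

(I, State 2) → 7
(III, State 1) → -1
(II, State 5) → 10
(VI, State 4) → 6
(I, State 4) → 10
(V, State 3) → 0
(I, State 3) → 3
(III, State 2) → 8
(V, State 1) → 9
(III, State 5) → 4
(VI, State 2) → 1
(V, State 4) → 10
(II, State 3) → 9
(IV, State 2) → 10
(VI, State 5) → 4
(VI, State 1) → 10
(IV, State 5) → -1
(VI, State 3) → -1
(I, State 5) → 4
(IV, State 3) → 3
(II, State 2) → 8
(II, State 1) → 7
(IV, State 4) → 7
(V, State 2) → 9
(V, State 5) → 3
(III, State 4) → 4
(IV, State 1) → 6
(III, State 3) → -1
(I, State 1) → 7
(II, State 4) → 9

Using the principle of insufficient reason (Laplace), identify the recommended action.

Row averages: I=6.2, II=8.6, III=2.8, IV=5, V=6.2, VI=4
Highest average = 8.6 → II.

II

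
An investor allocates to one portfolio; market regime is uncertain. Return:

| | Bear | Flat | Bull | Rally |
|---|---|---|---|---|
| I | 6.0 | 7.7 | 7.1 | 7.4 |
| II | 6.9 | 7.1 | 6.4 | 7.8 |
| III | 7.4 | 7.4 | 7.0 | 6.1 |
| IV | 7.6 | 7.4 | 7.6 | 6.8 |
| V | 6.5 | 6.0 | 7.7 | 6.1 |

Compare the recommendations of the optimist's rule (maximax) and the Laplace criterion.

Row maxima: I=7.7, II=7.8, III=7.4, IV=7.6, V=7.7
Best best-case = 7.8 → II.
Row averages: I=7.05, II=7.05, III=6.975, IV=7.35, V=6.575
Highest average = 7.35 → IV.

maximax → II; laplace → IV (disagree)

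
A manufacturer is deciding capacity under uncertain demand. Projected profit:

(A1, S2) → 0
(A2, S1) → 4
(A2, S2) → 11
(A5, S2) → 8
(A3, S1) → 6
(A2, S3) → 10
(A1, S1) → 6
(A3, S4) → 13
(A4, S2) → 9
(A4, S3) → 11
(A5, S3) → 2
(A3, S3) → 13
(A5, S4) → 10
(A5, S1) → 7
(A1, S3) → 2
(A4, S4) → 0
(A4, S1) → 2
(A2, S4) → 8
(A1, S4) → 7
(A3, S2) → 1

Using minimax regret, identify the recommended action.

A2

Column bests: S1=7, S2=11, S3=13, S4=13.
A1 regrets: 1, 11, 11, 6 → max 11
A2 regrets: 3, 0, 3, 5 → max 5
A3 regrets: 1, 10, 0, 0 → max 10
A4 regrets: 5, 2, 2, 13 → max 13
A5 regrets: 0, 3, 11, 3 → max 11
Smallest max regret = 5 → A2.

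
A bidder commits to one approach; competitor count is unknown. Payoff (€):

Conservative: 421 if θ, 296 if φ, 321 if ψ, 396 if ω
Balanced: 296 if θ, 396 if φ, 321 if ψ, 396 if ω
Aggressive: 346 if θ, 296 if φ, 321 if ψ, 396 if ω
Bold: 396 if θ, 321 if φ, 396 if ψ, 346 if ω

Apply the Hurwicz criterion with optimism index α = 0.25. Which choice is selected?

Bold

Conservative: 0.25·421 + 0.75·296 = 327.25
Balanced: 0.25·396 + 0.75·296 = 321
Aggressive: 0.25·396 + 0.75·296 = 321
Bold: 0.25·396 + 0.75·321 = 339.75
Highest Hurwicz score = 339.75 → Bold.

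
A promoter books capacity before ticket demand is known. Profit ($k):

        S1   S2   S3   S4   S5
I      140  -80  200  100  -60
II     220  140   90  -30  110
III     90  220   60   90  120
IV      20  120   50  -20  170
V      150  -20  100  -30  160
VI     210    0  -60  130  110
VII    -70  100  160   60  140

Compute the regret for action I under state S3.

Best payoff under S3 is 200.
Regret = 200 − 200 = 0.

0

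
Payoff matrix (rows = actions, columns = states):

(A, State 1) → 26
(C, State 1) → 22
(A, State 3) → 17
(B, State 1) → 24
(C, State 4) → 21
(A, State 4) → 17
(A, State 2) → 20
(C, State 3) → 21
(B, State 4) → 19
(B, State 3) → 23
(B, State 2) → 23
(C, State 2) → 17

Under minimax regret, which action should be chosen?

B

Column bests: State 1=26, State 2=23, State 3=23, State 4=21.
A regrets: 0, 3, 6, 4 → max 6
B regrets: 2, 0, 0, 2 → max 2
C regrets: 4, 6, 2, 0 → max 6
Smallest max regret = 2 → B.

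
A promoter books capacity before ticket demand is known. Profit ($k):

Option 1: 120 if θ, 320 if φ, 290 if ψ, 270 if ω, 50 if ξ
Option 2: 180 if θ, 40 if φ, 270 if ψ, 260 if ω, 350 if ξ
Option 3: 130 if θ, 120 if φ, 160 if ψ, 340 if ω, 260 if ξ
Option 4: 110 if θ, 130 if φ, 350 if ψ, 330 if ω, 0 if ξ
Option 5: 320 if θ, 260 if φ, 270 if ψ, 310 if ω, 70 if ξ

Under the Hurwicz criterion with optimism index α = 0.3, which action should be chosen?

Option 3

Option 1: 0.3·320 + 0.7·50 = 131
Option 2: 0.3·350 + 0.7·40 = 133
Option 3: 0.3·340 + 0.7·120 = 186
Option 4: 0.3·350 + 0.7·0 = 105
Option 5: 0.3·320 + 0.7·70 = 145
Highest Hurwicz score = 186 → Option 3.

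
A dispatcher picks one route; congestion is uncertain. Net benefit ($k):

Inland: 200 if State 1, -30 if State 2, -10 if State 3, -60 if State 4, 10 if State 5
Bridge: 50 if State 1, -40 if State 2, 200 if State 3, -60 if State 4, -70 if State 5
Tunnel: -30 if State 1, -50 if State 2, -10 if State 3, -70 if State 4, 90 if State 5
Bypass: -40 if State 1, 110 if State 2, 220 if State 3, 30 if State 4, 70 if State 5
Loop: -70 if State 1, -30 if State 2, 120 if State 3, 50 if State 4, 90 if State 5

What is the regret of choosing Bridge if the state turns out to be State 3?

Best payoff under State 3 is 220.
Regret = 220 − 200 = 20.

20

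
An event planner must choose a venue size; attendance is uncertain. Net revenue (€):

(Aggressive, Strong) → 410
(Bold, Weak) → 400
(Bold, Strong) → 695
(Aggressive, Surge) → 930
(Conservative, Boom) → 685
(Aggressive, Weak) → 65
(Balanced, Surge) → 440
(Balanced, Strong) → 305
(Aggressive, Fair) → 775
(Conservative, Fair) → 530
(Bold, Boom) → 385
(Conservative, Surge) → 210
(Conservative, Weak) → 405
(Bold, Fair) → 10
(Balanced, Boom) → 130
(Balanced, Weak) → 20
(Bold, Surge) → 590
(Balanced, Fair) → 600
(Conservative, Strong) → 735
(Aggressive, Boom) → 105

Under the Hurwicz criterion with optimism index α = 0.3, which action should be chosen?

Conservative: 0.3·735 + 0.7·210 = 367.5
Balanced: 0.3·600 + 0.7·20 = 194
Aggressive: 0.3·930 + 0.7·65 = 324.5
Bold: 0.3·695 + 0.7·10 = 215.5
Highest Hurwicz score = 367.5 → Conservative.

Conservative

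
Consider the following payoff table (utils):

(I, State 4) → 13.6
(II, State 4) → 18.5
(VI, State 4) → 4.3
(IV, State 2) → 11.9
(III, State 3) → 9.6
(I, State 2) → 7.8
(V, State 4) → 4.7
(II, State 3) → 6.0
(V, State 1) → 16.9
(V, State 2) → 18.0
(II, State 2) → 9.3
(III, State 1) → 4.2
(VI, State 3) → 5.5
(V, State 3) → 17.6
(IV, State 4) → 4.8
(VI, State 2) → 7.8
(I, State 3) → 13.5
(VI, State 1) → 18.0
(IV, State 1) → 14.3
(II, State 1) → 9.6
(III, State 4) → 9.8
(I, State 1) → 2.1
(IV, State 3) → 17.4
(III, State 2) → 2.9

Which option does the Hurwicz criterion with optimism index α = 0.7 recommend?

I: 0.7·13.6 + 0.3·2.1 = 10.15
II: 0.7·18.5 + 0.3·6.0 = 14.75
III: 0.7·9.8 + 0.3·2.9 = 7.73
IV: 0.7·17.4 + 0.3·4.8 = 13.62
V: 0.7·18.0 + 0.3·4.7 = 14.01
VI: 0.7·18.0 + 0.3·4.3 = 13.89
Highest Hurwicz score = 14.75 → II.

II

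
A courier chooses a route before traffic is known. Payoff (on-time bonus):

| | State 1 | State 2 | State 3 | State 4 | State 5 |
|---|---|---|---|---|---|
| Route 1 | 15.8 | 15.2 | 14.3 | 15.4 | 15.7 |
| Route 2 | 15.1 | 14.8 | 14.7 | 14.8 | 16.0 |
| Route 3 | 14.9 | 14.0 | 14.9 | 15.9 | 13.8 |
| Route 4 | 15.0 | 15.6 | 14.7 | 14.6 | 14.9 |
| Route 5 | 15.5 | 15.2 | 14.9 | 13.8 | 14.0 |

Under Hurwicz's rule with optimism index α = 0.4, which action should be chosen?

Route 2

Route 1: 0.4·15.8 + 0.6·14.3 = 14.9
Route 2: 0.4·16.0 + 0.6·14.7 = 15.22
Route 3: 0.4·15.9 + 0.6·13.8 = 14.64
Route 4: 0.4·15.6 + 0.6·14.6 = 15
Route 5: 0.4·15.5 + 0.6·13.8 = 14.48
Highest Hurwicz score = 15.22 → Route 2.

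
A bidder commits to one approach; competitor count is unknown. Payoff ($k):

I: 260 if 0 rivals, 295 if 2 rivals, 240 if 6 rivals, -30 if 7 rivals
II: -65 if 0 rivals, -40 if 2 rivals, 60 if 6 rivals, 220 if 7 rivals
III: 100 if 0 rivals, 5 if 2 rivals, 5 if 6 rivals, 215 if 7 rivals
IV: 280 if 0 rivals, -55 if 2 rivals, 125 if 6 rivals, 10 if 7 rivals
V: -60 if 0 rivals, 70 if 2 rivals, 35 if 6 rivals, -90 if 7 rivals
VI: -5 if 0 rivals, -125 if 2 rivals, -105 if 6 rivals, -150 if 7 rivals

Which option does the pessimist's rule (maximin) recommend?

III

Row minima: I=-30, II=-65, III=5, IV=-55, V=-90, VI=-150
Best worst-case = 5 → III.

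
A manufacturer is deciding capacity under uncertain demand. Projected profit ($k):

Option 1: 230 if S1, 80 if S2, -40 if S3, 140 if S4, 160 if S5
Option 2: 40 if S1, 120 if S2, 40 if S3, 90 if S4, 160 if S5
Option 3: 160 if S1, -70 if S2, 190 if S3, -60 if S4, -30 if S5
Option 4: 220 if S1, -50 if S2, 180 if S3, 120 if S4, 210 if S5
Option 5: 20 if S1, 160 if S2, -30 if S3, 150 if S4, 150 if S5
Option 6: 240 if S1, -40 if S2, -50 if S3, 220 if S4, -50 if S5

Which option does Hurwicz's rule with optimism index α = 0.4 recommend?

Option 2

Option 1: 0.4·230 + 0.6·(-40) = 68
Option 2: 0.4·160 + 0.6·40 = 88
Option 3: 0.4·190 + 0.6·(-70) = 34
Option 4: 0.4·220 + 0.6·(-50) = 58
Option 5: 0.4·160 + 0.6·(-30) = 46
Option 6: 0.4·240 + 0.6·(-50) = 66
Highest Hurwicz score = 88 → Option 2.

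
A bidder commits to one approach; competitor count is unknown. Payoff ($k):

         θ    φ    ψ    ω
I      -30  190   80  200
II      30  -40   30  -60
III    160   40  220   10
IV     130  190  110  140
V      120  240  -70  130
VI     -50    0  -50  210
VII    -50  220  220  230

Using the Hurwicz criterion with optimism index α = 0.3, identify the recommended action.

I: 0.3·200 + 0.7·(-30) = 39
II: 0.3·30 + 0.7·(-60) = -33
III: 0.3·220 + 0.7·10 = 73
IV: 0.3·190 + 0.7·110 = 134
V: 0.3·240 + 0.7·(-70) = 23
VI: 0.3·210 + 0.7·(-50) = 28
VII: 0.3·230 + 0.7·(-50) = 34
Highest Hurwicz score = 134 → IV.

IV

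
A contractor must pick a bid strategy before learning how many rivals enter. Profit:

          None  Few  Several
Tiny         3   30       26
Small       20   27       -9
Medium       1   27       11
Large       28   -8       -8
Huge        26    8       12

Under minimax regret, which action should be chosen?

Huge

Column bests: None=28, Few=30, Several=26.
Tiny regrets: 25, 0, 0 → max 25
Small regrets: 8, 3, 35 → max 35
Medium regrets: 27, 3, 15 → max 27
Large regrets: 0, 38, 34 → max 38
Huge regrets: 2, 22, 14 → max 22
Smallest max regret = 22 → Huge.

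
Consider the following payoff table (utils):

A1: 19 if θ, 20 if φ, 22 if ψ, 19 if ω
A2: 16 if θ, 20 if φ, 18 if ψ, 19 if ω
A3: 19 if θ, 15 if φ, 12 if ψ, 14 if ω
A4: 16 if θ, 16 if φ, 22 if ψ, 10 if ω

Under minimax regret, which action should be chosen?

Column bests: θ=19, φ=20, ψ=22, ω=19.
A1 regrets: 0, 0, 0, 0 → max 0
A2 regrets: 3, 0, 4, 0 → max 4
A3 regrets: 0, 5, 10, 5 → max 10
A4 regrets: 3, 4, 0, 9 → max 9
Smallest max regret = 0 → A1.

A1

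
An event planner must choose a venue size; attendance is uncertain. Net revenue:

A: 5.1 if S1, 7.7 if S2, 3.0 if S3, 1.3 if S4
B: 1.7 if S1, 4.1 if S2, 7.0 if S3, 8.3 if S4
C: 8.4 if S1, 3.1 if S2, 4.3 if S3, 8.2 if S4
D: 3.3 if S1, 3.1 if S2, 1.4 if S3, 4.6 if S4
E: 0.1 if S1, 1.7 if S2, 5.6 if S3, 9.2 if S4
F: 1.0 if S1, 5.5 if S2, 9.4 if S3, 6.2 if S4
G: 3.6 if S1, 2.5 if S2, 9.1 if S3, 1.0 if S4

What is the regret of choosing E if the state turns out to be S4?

Best payoff under S4 is 9.2.
Regret = 9.2 − 9.2 = 0.0.

0.0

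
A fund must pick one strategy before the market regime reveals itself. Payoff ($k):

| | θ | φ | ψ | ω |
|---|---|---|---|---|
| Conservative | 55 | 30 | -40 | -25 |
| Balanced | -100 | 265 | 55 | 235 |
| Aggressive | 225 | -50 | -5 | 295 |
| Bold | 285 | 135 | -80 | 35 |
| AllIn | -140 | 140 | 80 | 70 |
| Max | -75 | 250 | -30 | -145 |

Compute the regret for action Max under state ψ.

110

Best payoff under ψ is 80.
Regret = 80 − (-30) = 110.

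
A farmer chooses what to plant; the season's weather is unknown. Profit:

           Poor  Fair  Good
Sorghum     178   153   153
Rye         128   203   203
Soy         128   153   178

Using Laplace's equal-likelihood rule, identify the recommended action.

Rye

Row averages: Sorghum=484/3, Rye=178, Soy=153
Highest average = 178 → Rye.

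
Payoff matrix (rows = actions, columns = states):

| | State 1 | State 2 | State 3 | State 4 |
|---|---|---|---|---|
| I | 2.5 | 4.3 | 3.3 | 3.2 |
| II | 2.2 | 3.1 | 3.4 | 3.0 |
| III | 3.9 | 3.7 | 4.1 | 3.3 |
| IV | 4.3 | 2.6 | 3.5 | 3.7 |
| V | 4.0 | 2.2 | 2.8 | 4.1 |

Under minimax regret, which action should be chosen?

III

Column bests: State 1=4.3, State 2=4.3, State 3=4.1, State 4=4.1.
I regrets: 1.8, 0.0, 0.8, 0.9 → max 1.8
II regrets: 2.1, 1.2, 0.7, 1.1 → max 2.1
III regrets: 0.4, 0.6, 0.0, 0.8 → max 0.8
IV regrets: 0.0, 1.7, 0.6, 0.4 → max 1.7
V regrets: 0.3, 2.1, 1.3, 0.0 → max 2.1
Smallest max regret = 0.8 → III.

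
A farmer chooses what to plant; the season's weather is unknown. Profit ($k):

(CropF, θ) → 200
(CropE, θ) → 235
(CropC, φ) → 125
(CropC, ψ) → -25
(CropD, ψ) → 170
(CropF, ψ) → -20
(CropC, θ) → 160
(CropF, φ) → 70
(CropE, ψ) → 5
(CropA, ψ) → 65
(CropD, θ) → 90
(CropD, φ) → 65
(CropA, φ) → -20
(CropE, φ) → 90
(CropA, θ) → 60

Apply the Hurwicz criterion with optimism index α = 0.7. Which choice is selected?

CropD: 0.7·170 + 0.3·65 = 138.5
CropA: 0.7·65 + 0.3·(-20) = 39.5
CropC: 0.7·160 + 0.3·(-25) = 104.5
CropF: 0.7·200 + 0.3·(-20) = 134
CropE: 0.7·235 + 0.3·5 = 166
Highest Hurwicz score = 166 → CropE.

CropE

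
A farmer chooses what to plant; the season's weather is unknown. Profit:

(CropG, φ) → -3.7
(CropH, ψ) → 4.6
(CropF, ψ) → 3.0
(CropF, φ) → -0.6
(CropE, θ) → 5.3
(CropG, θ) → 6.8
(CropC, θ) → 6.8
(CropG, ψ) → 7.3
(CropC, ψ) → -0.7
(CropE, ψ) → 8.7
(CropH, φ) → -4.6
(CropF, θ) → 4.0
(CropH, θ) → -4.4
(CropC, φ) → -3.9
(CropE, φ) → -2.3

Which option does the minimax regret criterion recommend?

Column bests: θ=6.8, φ=-0.6, ψ=8.7.
CropF regrets: 2.8, 0.0, 5.7 → max 5.7
CropG regrets: 0.0, 3.1, 1.4 → max 3.1
CropH regrets: 11.2, 4.0, 4.1 → max 11.2
CropC regrets: 0.0, 3.3, 9.4 → max 9.4
CropE regrets: 1.5, 1.7, 0.0 → max 1.7
Smallest max regret = 1.7 → CropE.

CropE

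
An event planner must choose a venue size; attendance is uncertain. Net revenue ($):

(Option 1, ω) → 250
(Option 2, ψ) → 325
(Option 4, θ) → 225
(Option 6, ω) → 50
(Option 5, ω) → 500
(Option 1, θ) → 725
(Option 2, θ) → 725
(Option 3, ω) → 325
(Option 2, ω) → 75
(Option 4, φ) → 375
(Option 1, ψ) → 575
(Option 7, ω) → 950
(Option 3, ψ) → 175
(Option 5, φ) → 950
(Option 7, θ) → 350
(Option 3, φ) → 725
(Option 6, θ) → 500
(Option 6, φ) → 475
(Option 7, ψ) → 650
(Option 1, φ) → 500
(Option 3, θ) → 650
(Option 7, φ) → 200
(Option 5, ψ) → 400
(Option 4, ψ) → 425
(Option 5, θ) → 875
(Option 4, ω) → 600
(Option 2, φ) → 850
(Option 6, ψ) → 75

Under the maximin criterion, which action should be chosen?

Option 5

Row minima: Option 1=250, Option 2=75, Option 3=175, Option 4=225, Option 5=400, Option 6=50, Option 7=200
Best worst-case = 400 → Option 5.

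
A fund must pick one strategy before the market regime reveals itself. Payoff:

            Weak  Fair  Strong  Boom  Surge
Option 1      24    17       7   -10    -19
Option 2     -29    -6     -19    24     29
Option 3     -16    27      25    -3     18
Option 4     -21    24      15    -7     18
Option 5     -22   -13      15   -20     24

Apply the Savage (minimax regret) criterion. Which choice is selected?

Option 3

Column bests: Weak=24, Fair=27, Strong=25, Boom=24, Surge=29.
Option 1 regrets: 0, 10, 18, 34, 48 → max 48
Option 2 regrets: 53, 33, 44, 0, 0 → max 53
Option 3 regrets: 40, 0, 0, 27, 11 → max 40
Option 4 regrets: 45, 3, 10, 31, 11 → max 45
Option 5 regrets: 46, 40, 10, 44, 5 → max 46
Smallest max regret = 40 → Option 3.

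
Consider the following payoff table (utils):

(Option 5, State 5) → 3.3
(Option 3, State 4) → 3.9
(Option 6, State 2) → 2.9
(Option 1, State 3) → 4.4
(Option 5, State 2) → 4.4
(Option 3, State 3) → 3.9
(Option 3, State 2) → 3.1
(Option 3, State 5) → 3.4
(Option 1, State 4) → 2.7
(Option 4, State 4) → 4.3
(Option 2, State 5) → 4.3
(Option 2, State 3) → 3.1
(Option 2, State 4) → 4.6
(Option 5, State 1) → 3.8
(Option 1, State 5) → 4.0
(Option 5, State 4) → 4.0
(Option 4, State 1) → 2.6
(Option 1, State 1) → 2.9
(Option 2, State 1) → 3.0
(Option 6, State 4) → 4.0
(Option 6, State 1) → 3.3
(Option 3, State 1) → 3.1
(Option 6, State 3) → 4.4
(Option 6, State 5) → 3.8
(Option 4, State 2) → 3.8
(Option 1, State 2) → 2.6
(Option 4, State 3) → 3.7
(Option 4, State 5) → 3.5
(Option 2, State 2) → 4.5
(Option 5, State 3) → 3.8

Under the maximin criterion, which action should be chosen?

Option 5

Row minima: Option 1=2.6, Option 2=3.0, Option 3=3.1, Option 4=2.6, Option 5=3.3, Option 6=2.9
Best worst-case = 3.3 → Option 5.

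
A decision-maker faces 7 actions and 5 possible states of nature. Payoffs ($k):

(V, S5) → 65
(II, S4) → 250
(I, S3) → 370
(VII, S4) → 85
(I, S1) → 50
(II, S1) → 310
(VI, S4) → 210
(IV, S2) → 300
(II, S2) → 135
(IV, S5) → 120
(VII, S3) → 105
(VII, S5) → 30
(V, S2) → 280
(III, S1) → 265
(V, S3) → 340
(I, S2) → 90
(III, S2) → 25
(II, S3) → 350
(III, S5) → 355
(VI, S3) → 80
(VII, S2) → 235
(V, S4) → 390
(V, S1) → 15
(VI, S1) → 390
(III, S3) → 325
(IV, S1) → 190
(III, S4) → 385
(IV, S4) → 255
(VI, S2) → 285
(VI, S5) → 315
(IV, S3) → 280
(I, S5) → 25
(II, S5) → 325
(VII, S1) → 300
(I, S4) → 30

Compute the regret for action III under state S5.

Best payoff under S5 is 355.
Regret = 355 − 355 = 0.

0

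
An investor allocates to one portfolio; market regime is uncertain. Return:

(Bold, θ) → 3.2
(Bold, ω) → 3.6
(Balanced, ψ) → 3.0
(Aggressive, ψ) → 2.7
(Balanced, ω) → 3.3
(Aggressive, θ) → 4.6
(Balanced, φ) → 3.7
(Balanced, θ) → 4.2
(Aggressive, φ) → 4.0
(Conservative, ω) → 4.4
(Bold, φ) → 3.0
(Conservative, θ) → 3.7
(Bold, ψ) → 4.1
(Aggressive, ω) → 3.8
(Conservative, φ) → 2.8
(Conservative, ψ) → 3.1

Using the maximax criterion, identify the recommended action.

Row maxima: Conservative=4.4, Balanced=4.2, Aggressive=4.6, Bold=4.1
Best best-case = 4.6 → Aggressive.

Aggressive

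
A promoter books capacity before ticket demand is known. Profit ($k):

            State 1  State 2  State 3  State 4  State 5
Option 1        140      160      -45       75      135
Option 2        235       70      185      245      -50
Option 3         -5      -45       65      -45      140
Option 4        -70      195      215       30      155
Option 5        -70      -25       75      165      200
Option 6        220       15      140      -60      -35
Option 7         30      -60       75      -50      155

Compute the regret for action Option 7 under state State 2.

255

Best payoff under State 2 is 195.
Regret = 195 − (-60) = 255.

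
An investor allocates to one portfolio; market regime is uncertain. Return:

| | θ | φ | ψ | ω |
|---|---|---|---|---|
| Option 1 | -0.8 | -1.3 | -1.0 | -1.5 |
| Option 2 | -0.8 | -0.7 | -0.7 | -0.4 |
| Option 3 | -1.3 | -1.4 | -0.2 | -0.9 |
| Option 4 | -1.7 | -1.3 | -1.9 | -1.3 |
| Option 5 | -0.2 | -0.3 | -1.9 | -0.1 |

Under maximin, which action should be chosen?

Row minima: Option 1=-1.5, Option 2=-0.8, Option 3=-1.4, Option 4=-1.9, Option 5=-1.9
Best worst-case = -0.8 → Option 2.

Option 2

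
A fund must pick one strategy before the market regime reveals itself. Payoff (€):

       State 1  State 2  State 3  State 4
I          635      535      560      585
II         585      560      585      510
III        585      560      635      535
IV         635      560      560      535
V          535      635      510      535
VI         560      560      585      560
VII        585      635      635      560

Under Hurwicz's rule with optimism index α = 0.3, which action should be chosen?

VII

I: 0.3·635 + 0.7·535 = 565
II: 0.3·585 + 0.7·510 = 532.5
III: 0.3·635 + 0.7·535 = 565
IV: 0.3·635 + 0.7·535 = 565
V: 0.3·635 + 0.7·510 = 547.5
VI: 0.3·585 + 0.7·560 = 567.5
VII: 0.3·635 + 0.7·560 = 582.5
Highest Hurwicz score = 582.5 → VII.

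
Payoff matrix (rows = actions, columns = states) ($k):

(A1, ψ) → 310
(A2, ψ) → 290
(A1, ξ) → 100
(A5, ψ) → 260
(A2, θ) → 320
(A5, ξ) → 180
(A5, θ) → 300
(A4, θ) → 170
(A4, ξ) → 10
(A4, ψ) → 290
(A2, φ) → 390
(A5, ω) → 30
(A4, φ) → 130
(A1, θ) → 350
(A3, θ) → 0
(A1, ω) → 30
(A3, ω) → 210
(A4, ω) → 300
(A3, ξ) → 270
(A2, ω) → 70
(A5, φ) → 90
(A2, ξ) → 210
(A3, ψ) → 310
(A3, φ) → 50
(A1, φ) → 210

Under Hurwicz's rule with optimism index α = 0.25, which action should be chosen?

A2

A1: 0.25·350 + 0.75·30 = 110
A2: 0.25·390 + 0.75·70 = 150
A3: 0.25·310 + 0.75·0 = 77.5
A4: 0.25·300 + 0.75·10 = 82.5
A5: 0.25·300 + 0.75·30 = 97.5
Highest Hurwicz score = 150 → A2.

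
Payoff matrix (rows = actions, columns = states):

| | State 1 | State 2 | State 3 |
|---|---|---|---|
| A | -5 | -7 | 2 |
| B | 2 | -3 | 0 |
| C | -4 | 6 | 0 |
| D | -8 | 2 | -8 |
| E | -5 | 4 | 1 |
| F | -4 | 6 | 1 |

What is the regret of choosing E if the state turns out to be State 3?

Best payoff under State 3 is 2.
Regret = 2 − 1 = 1.

1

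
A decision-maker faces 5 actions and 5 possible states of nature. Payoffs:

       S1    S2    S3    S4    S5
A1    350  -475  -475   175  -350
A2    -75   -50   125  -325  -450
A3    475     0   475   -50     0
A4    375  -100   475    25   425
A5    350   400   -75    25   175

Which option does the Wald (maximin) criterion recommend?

Row minima: A1=-475, A2=-450, A3=-50, A4=-100, A5=-75
Best worst-case = -50 → A3.

A3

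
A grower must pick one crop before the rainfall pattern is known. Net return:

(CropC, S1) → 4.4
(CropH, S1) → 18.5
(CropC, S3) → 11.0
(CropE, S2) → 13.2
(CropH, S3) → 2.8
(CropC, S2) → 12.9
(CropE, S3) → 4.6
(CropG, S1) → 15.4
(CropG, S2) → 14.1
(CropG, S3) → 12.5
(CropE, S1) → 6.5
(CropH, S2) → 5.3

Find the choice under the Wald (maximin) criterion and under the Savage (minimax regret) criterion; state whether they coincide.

maximin → CropG; minimax regret → CropG (agree)

Row minima: CropG=12.5, CropE=4.6, CropC=4.4, CropH=2.8
Best worst-case = 12.5 → CropG.
Column bests: S1=18.5, S2=14.1, S3=12.5.
CropG regrets: 3.1, 0.0, 0.0 → max 3.1
CropE regrets: 12.0, 0.9, 7.9 → max 12.0
CropC regrets: 14.1, 1.2, 1.5 → max 14.1
CropH regrets: 0.0, 8.8, 9.7 → max 9.7
Smallest max regret = 3.1 → CropG.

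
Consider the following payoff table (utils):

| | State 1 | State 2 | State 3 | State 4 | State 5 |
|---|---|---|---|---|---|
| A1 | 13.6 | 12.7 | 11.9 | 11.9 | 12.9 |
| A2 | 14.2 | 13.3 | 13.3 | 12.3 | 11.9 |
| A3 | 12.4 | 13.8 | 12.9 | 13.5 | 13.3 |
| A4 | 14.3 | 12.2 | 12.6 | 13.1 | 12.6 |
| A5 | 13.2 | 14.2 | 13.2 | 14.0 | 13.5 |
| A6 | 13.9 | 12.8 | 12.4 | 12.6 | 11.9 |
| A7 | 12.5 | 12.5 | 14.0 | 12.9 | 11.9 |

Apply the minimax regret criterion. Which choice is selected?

Column bests: State 1=14.3, State 2=14.2, State 3=14.0, State 4=14.0, State 5=13.5.
A1 regrets: 0.7, 1.5, 2.1, 2.1, 0.6 → max 2.1
A2 regrets: 0.1, 0.9, 0.7, 1.7, 1.6 → max 1.7
A3 regrets: 1.9, 0.4, 1.1, 0.5, 0.2 → max 1.9
A4 regrets: 0.0, 2.0, 1.4, 0.9, 0.9 → max 2.0
A5 regrets: 1.1, 0.0, 0.8, 0.0, 0.0 → max 1.1
A6 regrets: 0.4, 1.4, 1.6, 1.4, 1.6 → max 1.6
A7 regrets: 1.8, 1.7, 0.0, 1.1, 1.6 → max 1.8
Smallest max regret = 1.1 → A5.

A5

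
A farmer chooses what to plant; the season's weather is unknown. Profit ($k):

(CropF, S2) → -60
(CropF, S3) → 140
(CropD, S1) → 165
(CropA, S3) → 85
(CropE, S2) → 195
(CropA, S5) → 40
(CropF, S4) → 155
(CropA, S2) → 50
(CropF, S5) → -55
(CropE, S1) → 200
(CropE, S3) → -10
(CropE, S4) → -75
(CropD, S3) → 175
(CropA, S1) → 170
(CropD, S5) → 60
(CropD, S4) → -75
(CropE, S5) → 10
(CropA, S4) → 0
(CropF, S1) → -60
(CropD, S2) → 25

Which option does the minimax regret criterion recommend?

CropA

Column bests: S1=200, S2=195, S3=175, S4=155, S5=60.
CropE regrets: 0, 0, 185, 230, 50 → max 230
CropD regrets: 35, 170, 0, 230, 0 → max 230
CropF regrets: 260, 255, 35, 0, 115 → max 260
CropA regrets: 30, 145, 90, 155, 20 → max 155
Smallest max regret = 155 → CropA.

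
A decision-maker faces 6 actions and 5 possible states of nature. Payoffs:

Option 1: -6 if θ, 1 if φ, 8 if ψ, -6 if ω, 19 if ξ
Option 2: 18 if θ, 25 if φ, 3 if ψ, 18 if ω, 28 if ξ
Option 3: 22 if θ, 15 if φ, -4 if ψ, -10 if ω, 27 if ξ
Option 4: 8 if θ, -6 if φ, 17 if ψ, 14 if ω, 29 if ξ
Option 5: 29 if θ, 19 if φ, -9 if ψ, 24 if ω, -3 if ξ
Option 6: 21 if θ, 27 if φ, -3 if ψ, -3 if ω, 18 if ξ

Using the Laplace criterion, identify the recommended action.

Option 2

Row averages: Option 1=3.2, Option 2=18.4, Option 3=10, Option 4=12.4, Option 5=12, Option 6=12
Highest average = 18.4 → Option 2.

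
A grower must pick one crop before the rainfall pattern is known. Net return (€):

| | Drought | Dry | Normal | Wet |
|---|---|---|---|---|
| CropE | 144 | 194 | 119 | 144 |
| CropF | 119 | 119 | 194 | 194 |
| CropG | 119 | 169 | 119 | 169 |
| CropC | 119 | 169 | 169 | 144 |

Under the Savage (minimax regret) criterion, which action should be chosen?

CropC

Column bests: Drought=144, Dry=194, Normal=194, Wet=194.
CropE regrets: 0, 0, 75, 50 → max 75
CropF regrets: 25, 75, 0, 0 → max 75
CropG regrets: 25, 25, 75, 25 → max 75
CropC regrets: 25, 25, 25, 50 → max 50
Smallest max regret = 50 → CropC.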